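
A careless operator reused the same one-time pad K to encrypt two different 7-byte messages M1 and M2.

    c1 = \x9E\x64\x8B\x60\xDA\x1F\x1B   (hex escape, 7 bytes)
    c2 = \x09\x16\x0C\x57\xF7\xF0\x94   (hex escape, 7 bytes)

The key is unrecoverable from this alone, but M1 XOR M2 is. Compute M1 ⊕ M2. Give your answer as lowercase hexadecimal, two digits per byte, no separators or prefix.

977287372def8f

c1 ⊕ c2 = (M1 ⊕ K) ⊕ (M2 ⊕ K) = M1 ⊕ M2 — the shared key cancels under XOR.
9e XOR 09 = 97
64 XOR 16 = 72
8b XOR 0c = 87
60 XOR 57 = 37
da XOR f7 = 2d
1f XOR f0 = ef
1b XOR 94 = 8f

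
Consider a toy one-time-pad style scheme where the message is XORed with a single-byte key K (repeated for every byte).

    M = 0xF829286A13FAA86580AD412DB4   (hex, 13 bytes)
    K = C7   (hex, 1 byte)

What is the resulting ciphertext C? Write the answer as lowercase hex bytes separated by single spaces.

The 1-byte key repeats, so the effective keystream is c7 c7 c7 c7 c7 c7 c7 c7 c7 c7 c7 c7 c7.
byte 0: f8 xor c7 = 3f
byte 1: 29 xor c7 = ee
byte 2: 28 xor c7 = ef
byte 3: 6a xor c7 = ad
byte 4: 13 xor c7 = d4
byte 5: fa xor c7 = 3d
byte 6: a8 xor c7 = 6f
byte 7: 65 xor c7 = a2
byte 8: 80 xor c7 = 47
byte 9: ad xor c7 = 6a
byte 10: 41 xor c7 = 86
byte 11: 2d xor c7 = ea
byte 12: b4 xor c7 = 73

3f ee ef ad d4 3d 6f a2 47 6a 86 ea 73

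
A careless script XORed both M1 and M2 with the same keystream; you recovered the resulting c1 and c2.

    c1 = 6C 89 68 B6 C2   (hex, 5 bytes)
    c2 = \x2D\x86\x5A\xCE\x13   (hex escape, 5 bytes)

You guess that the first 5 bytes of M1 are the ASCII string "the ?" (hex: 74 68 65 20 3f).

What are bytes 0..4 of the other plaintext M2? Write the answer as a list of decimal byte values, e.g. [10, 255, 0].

First, c1 ⊕ c2 = (M1 ⊕ K) ⊕ (M2 ⊕ K) = M1 ⊕ M2, so the key drops out. Then M2 = (M1 ⊕ M2) ⊕ M1 over the first 5 bytes.
byte 0: (6c ⊕ 2d) ⊕ 74 = 41 ⊕ 74 = 35
byte 1: (89 ⊕ 86) ⊕ 68 = 0f ⊕ 68 = 67
byte 2: (68 ⊕ 5a) ⊕ 65 = 32 ⊕ 65 = 57
byte 3: (b6 ⊕ ce) ⊕ 20 = 78 ⊕ 20 = 58
byte 4: (c2 ⊕ 13) ⊕ 3f = d1 ⊕ 3f = ee

[53, 103, 87, 88, 238]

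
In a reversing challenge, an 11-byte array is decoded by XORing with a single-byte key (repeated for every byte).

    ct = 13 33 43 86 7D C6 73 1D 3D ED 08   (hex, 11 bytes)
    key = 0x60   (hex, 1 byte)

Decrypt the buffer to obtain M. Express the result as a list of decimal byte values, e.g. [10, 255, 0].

The 1-byte key repeats, so the effective keystream is 60 60 60 60 60 60 60 60 60 60 60.
byte 0: 13 XOR 60 = 73
byte 1: 33 XOR 60 = 53
byte 2: 43 XOR 60 = 23
byte 3: 86 XOR 60 = e6
byte 4: 7d XOR 60 = 1d
byte 5: c6 XOR 60 = a6
byte 6: 73 XOR 60 = 13
byte 7: 1d XOR 60 = 7d
byte 8: 3d XOR 60 = 5d
byte 9: ed XOR 60 = 8d
byte 10: 08 XOR 60 = 68

[115, 83, 35, 230, 29, 166, 19, 125, 93, 141, 104]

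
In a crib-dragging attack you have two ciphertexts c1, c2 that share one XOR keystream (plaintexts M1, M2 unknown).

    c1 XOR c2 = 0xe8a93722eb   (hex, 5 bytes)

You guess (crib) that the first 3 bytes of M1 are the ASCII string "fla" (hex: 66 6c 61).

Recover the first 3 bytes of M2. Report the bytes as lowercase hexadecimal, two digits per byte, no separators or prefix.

Since c1 ⊕ c2 = M1 ⊕ M2, XORing with the guessed M1 bytes yields the corresponding M2 bytes: M2 = (c1 ⊕ c2) ⊕ M1.
11101000 ^ 01100110 = 10001110
10101001 ^ 01101100 = 11000101
00110111 ^ 01100001 = 01010110

8ec556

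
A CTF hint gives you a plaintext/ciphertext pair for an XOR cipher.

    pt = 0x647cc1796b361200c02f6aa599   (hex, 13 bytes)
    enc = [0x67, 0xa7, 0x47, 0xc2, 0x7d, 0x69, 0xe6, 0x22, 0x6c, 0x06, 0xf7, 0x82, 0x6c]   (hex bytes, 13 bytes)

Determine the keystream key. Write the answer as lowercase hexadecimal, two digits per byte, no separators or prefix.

03db86bb165ff422ac299d27f5

Since enc = pt ⊕ key, XORing both sides with pt gives key = pt ⊕ enc.
byte 0: 64 ⊕ 67 = 03
byte 1: 7c ⊕ a7 = db
byte 2: c1 ⊕ 47 = 86
byte 3: 79 ⊕ c2 = bb
byte 4: 6b ⊕ 7d = 16
byte 5: 36 ⊕ 69 = 5f
byte 6: 12 ⊕ e6 = f4
byte 7: 00 ⊕ 22 = 22
byte 8: c0 ⊕ 6c = ac
byte 9: 2f ⊕ 06 = 29
byte 10: 6a ⊕ f7 = 9d
byte 11: a5 ⊕ 82 = 27
byte 12: 99 ⊕ 6c = f5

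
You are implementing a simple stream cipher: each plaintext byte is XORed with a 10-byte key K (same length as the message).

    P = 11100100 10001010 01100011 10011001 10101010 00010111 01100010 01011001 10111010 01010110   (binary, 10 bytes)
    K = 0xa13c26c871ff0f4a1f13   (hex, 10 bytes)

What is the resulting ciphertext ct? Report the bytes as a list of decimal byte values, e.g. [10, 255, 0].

e4 ^ a1 = 45
8a ^ 3c = b6
63 ^ 26 = 45
99 ^ c8 = 51
aa ^ 71 = db
17 ^ ff = e8
62 ^ 0f = 6d
59 ^ 4a = 13
ba ^ 1f = a5
56 ^ 13 = 45

[69, 182, 69, 81, 219, 232, 109, 19, 165, 69]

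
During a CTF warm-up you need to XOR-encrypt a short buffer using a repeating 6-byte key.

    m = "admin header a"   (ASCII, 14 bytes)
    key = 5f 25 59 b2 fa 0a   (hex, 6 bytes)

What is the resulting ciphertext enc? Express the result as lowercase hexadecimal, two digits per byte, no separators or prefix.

3e4134db942a374038d69f787f44

The 6-byte key repeats, so the effective keystream is 5f 25 59 b2 fa 0a 5f 25 59 b2 fa 0a 5f 25.
byte 0: 61 ⊕ 5f = 3e
byte 1: 64 ⊕ 25 = 41
byte 2: 6d ⊕ 59 = 34
byte 3: 69 ⊕ b2 = db
byte 4: 6e ⊕ fa = 94
byte 5: 20 ⊕ 0a = 2a
byte 6: 68 ⊕ 5f = 37
byte 7: 65 ⊕ 25 = 40
byte 8: 61 ⊕ 59 = 38
byte 9: 64 ⊕ b2 = d6
byte 10: 65 ⊕ fa = 9f
byte 11: 72 ⊕ 0a = 78
byte 12: 20 ⊕ 5f = 7f
byte 13: 61 ⊕ 25 = 44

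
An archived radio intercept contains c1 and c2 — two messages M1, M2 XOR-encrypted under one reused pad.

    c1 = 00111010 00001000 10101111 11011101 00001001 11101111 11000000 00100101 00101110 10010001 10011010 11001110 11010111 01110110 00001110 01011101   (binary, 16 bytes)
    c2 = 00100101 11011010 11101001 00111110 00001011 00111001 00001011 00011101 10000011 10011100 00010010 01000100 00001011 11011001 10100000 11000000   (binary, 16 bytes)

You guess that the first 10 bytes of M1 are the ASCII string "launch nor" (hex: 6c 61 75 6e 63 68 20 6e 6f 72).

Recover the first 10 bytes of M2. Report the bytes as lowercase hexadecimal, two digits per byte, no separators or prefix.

First, c1 ⊕ c2 = (M1 ⊕ K) ⊕ (M2 ⊕ K) = M1 ⊕ M2, so the key drops out. Then M2 = (M1 ⊕ M2) ⊕ M1 over the first 10 bytes.
byte 0: (3a ^ 25) ^ 6c = 1f ^ 6c = 73
byte 1: (08 ^ da) ^ 61 = d2 ^ 61 = b3
byte 2: (af ^ e9) ^ 75 = 46 ^ 75 = 33
byte 3: (dd ^ 3e) ^ 6e = e3 ^ 6e = 8d
byte 4: (09 ^ 0b) ^ 63 = 02 ^ 63 = 61
byte 5: (ef ^ 39) ^ 68 = d6 ^ 68 = be
byte 6: (c0 ^ 0b) ^ 20 = cb ^ 20 = eb
byte 7: (25 ^ 1d) ^ 6e = 38 ^ 6e = 56
byte 8: (2e ^ 83) ^ 6f = ad ^ 6f = c2
byte 9: (91 ^ 9c) ^ 72 = 0d ^ 72 = 7f

73b3338d61beeb56c27f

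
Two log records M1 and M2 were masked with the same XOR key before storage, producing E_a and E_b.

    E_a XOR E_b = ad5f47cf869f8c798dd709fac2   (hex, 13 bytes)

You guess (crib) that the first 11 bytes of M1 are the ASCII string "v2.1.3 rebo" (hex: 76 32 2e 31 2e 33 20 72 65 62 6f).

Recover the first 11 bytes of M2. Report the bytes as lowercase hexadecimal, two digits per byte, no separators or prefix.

Since E_a ⊕ E_b = M1 ⊕ M2, XORing with the guessed M1 bytes yields the corresponding M2 bytes: M2 = (E_a ⊕ E_b) ⊕ M1.
ad ^ 76 = db
5f ^ 32 = 6d
47 ^ 2e = 69
cf ^ 31 = fe
86 ^ 2e = a8
9f ^ 33 = ac
8c ^ 20 = ac
79 ^ 72 = 0b
8d ^ 65 = e8
d7 ^ 62 = b5
09 ^ 6f = 66

db6d69fea8acac0be8b566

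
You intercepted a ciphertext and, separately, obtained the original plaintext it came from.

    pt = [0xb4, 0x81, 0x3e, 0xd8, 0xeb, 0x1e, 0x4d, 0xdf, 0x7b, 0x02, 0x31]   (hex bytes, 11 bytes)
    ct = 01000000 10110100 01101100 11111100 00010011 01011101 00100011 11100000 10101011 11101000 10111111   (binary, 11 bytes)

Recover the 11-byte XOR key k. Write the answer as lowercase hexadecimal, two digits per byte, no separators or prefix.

f4355224f8436e3fd0ea8e

Since ct = pt ⊕ k, XORing both sides with pt gives k = pt ⊕ ct.
b4 xor 40 = f4
81 xor b4 = 35
3e xor 6c = 52
d8 xor fc = 24
eb xor 13 = f8
1e xor 5d = 43
4d xor 23 = 6e
df xor e0 = 3f
7b xor ab = d0
02 xor e8 = ea
31 xor bf = 8e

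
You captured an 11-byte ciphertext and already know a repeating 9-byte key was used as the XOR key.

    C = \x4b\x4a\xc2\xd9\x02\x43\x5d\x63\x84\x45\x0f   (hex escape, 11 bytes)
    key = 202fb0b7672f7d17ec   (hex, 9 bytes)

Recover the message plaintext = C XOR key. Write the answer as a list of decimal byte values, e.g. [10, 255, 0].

The 9-byte key repeats, so the effective keystream is 20 2f b0 b7 67 2f 7d 17 ec 20 2f.
byte 0: 4b XOR 20 = 6b
byte 1: 4a XOR 2f = 65
byte 2: c2 XOR b0 = 72
byte 3: d9 XOR b7 = 6e
byte 4: 02 XOR 67 = 65
byte 5: 43 XOR 2f = 6c
byte 6: 5d XOR 7d = 20
byte 7: 63 XOR 17 = 74
byte 8: 84 XOR ec = 68
byte 9: 45 XOR 20 = 65
byte 10: 0f XOR 2f = 20

[107, 101, 114, 110, 101, 108, 32, 116, 104, 101, 32]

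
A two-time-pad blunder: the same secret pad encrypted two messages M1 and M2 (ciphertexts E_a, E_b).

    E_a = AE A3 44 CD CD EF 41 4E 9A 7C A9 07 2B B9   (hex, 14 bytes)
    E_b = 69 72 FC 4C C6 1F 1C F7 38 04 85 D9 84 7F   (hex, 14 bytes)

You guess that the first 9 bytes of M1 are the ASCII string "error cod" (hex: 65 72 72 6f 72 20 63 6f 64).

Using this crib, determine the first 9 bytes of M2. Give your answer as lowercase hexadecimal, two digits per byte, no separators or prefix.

First, E_a ⊕ E_b = (M1 ⊕ K) ⊕ (M2 ⊕ K) = M1 ⊕ M2, so the key drops out. Then M2 = (M1 ⊕ M2) ⊕ M1 over the first 9 bytes.
byte 0: (ae ^ 69) ^ 65 = c7 ^ 65 = a2
byte 1: (a3 ^ 72) ^ 72 = d1 ^ 72 = a3
byte 2: (44 ^ fc) ^ 72 = b8 ^ 72 = ca
byte 3: (cd ^ 4c) ^ 6f = 81 ^ 6f = ee
byte 4: (cd ^ c6) ^ 72 = 0b ^ 72 = 79
byte 5: (ef ^ 1f) ^ 20 = f0 ^ 20 = d0
byte 6: (41 ^ 1c) ^ 63 = 5d ^ 63 = 3e
byte 7: (4e ^ f7) ^ 6f = b9 ^ 6f = d6
byte 8: (9a ^ 38) ^ 64 = a2 ^ 64 = c6

a2a3caee79d03ed6c6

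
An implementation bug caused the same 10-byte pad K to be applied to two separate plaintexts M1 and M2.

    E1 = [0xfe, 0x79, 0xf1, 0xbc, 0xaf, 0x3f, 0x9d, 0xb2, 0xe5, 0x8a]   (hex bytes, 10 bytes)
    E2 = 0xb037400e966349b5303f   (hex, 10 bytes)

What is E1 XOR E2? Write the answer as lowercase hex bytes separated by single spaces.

E1 ⊕ E2 = (M1 ⊕ K) ⊕ (M2 ⊕ K) = M1 ⊕ M2 — the shared key cancels under XOR.
254 ^ 176 =  78
121 ^  55 =  78
241 ^  64 = 177
188 ^  14 = 178
175 ^ 150 =  57
 63 ^  99 =  92
157 ^  73 = 212
178 ^ 181 =   7
229 ^  48 = 213
138 ^  63 = 181

4e 4e b1 b2 39 5c d4 07 d5 b5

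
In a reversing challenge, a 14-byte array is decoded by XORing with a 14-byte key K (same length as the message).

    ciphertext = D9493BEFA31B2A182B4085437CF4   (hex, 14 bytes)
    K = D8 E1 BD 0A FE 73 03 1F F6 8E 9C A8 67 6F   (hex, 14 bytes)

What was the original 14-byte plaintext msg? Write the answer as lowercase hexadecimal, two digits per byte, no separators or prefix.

01a886e55d682907ddce19eb1b9b

d9 ⊕ d8 = 01
49 ⊕ e1 = a8
3b ⊕ bd = 86
ef ⊕ 0a = e5
a3 ⊕ fe = 5d
1b ⊕ 73 = 68
2a ⊕ 03 = 29
18 ⊕ 1f = 07
2b ⊕ f6 = dd
40 ⊕ 8e = ce
85 ⊕ 9c = 19
43 ⊕ a8 = eb
7c ⊕ 67 = 1b
f4 ⊕ 6f = 9b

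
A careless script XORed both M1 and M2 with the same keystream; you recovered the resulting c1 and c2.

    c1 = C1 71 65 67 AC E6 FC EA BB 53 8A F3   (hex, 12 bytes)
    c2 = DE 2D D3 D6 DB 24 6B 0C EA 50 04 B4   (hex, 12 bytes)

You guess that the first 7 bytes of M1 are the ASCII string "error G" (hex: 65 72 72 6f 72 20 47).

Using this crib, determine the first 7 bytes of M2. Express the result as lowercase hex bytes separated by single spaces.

7a 2e c4 de 05 e2 d0

First, c1 ⊕ c2 = (M1 ⊕ K) ⊕ (M2 ⊕ K) = M1 ⊕ M2, so the key drops out. Then M2 = (M1 ⊕ M2) ⊕ M1 over the first 7 bytes.
byte 0: (c1 ⊕ de) ⊕ 65 = 1f ⊕ 65 = 7a
byte 1: (71 ⊕ 2d) ⊕ 72 = 5c ⊕ 72 = 2e
byte 2: (65 ⊕ d3) ⊕ 72 = b6 ⊕ 72 = c4
byte 3: (67 ⊕ d6) ⊕ 6f = b1 ⊕ 6f = de
byte 4: (ac ⊕ db) ⊕ 72 = 77 ⊕ 72 = 05
byte 5: (e6 ⊕ 24) ⊕ 20 = c2 ⊕ 20 = e2
byte 6: (fc ⊕ 6b) ⊕ 47 = 97 ⊕ 47 = d0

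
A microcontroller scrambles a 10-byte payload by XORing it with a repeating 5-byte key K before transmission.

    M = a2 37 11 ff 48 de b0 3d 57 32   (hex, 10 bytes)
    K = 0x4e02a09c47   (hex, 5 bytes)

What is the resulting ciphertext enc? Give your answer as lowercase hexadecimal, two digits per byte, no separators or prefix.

The 5-byte key repeats, so the effective keystream is 4e 02 a0 9c 47 4e 02 a0 9c 47.
byte 0: a2 ^ 4e = ec
byte 1: 37 ^ 02 = 35
byte 2: 11 ^ a0 = b1
byte 3: ff ^ 9c = 63
byte 4: 48 ^ 47 = 0f
byte 5: de ^ 4e = 90
byte 6: b0 ^ 02 = b2
byte 7: 3d ^ a0 = 9d
byte 8: 57 ^ 9c = cb
byte 9: 32 ^ 47 = 75

ec35b1630f90b29dcb75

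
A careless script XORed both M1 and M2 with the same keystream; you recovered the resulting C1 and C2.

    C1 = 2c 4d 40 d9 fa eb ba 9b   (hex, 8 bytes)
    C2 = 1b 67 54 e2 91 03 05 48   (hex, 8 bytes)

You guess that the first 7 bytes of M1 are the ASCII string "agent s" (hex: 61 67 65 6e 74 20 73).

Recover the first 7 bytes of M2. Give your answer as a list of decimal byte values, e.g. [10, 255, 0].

[86, 77, 113, 85, 31, 200, 204]

First, C1 ⊕ C2 = (M1 ⊕ K) ⊕ (M2 ⊕ K) = M1 ⊕ M2, so the key drops out. Then M2 = (M1 ⊕ M2) ⊕ M1 over the first 7 bytes.
byte 0: (2c ⊕ 1b) ⊕ 61 = 37 ⊕ 61 = 56
byte 1: (4d ⊕ 67) ⊕ 67 = 2a ⊕ 67 = 4d
byte 2: (40 ⊕ 54) ⊕ 65 = 14 ⊕ 65 = 71
byte 3: (d9 ⊕ e2) ⊕ 6e = 3b ⊕ 6e = 55
byte 4: (fa ⊕ 91) ⊕ 74 = 6b ⊕ 74 = 1f
byte 5: (eb ⊕ 03) ⊕ 20 = e8 ⊕ 20 = c8
byte 6: (ba ⊕ 05) ⊕ 73 = bf ⊕ 73 = cc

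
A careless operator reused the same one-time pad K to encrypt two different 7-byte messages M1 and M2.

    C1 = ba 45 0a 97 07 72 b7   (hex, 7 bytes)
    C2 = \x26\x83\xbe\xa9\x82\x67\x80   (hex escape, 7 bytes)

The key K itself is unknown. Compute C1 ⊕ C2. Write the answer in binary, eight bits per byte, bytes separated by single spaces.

10011100 11000110 10110100 00111110 10000101 00010101 00110111

C1 ⊕ C2 = (M1 ⊕ K) ⊕ (M2 ⊕ K) = M1 ⊕ M2 — the shared key cancels under XOR.
ba ⊕ 26 = 9c
45 ⊕ 83 = c6
0a ⊕ be = b4
97 ⊕ a9 = 3e
07 ⊕ 82 = 85
72 ⊕ 67 = 15
b7 ⊕ 80 = 37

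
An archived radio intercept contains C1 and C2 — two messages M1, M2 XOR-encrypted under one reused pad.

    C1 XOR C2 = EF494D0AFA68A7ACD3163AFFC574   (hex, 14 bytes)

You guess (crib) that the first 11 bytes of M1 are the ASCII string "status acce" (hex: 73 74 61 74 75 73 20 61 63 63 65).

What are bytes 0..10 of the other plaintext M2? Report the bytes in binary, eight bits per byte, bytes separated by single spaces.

10011100 00111101 00101100 01111110 10001111 00011011 10000111 11001101 10110000 01110101 01011111

Since C1 ⊕ C2 = M1 ⊕ M2, XORing with the guessed M1 bytes yields the corresponding M2 bytes: M2 = (C1 ⊕ C2) ⊕ M1.
ef ^ 73 = 9c
49 ^ 74 = 3d
4d ^ 61 = 2c
0a ^ 74 = 7e
fa ^ 75 = 8f
68 ^ 73 = 1b
a7 ^ 20 = 87
ac ^ 61 = cd
d3 ^ 63 = b0
16 ^ 63 = 75
3a ^ 65 = 5f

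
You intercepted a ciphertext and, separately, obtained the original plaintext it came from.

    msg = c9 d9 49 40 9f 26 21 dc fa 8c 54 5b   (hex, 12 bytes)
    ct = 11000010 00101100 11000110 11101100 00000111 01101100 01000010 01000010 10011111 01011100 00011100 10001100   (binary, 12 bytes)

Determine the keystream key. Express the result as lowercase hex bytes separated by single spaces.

Since ct = msg ⊕ key, XORing both sides with msg gives key = msg ⊕ ct.
byte 0: c9 ⊕ c2 = 0b
byte 1: d9 ⊕ 2c = f5
byte 2: 49 ⊕ c6 = 8f
byte 3: 40 ⊕ ec = ac
byte 4: 9f ⊕ 07 = 98
byte 5: 26 ⊕ 6c = 4a
byte 6: 21 ⊕ 42 = 63
byte 7: dc ⊕ 42 = 9e
byte 8: fa ⊕ 9f = 65
byte 9: 8c ⊕ 5c = d0
byte 10: 54 ⊕ 1c = 48
byte 11: 5b ⊕ 8c = d7

0b f5 8f ac 98 4a 63 9e 65 d0 48 d7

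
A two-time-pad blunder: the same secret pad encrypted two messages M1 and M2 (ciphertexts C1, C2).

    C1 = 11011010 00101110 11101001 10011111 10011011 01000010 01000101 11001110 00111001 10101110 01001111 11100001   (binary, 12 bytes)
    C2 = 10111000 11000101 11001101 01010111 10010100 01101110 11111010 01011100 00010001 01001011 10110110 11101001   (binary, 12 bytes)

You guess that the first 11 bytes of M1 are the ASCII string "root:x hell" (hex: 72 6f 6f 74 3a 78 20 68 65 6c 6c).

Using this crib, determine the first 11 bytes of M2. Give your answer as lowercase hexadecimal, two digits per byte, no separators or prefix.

10844bbc35549ffa4d8995

First, C1 ⊕ C2 = (M1 ⊕ K) ⊕ (M2 ⊕ K) = M1 ⊕ M2, so the key drops out. Then M2 = (M1 ⊕ M2) ⊕ M1 over the first 11 bytes.
byte 0: (da XOR b8) XOR 72 = 62 XOR 72 = 10
byte 1: (2e XOR c5) XOR 6f = eb XOR 6f = 84
byte 2: (e9 XOR cd) XOR 6f = 24 XOR 6f = 4b
byte 3: (9f XOR 57) XOR 74 = c8 XOR 74 = bc
byte 4: (9b XOR 94) XOR 3a = 0f XOR 3a = 35
byte 5: (42 XOR 6e) XOR 78 = 2c XOR 78 = 54
byte 6: (45 XOR fa) XOR 20 = bf XOR 20 = 9f
byte 7: (ce XOR 5c) XOR 68 = 92 XOR 68 = fa
byte 8: (39 XOR 11) XOR 65 = 28 XOR 65 = 4d
byte 9: (ae XOR 4b) XOR 6c = e5 XOR 6c = 89
byte 10: (4f XOR b6) XOR 6c = f9 XOR 6c = 95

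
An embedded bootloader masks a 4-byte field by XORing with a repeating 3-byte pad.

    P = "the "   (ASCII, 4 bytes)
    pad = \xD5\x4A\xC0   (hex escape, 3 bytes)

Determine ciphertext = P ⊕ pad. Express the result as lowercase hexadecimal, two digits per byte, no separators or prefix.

The 3-byte key repeats, so the effective keystream is d5 4a c0 d5.
byte 0: 116 XOR 213 = 161
byte 1: 104 XOR  74 =  34
byte 2: 101 XOR 192 = 165
byte 3:  32 XOR 213 = 245

a122a5f5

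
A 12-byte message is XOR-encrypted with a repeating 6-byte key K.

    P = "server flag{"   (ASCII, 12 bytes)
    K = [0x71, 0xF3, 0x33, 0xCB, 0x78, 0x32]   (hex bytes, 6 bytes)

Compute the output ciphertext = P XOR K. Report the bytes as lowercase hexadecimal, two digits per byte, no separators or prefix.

029641bd1d4051955faa1f49

The 6-byte key repeats, so the effective keystream is 71 f3 33 cb 78 32 71 f3 33 cb 78 32.
byte 0: 73 ⊕ 71 = 02
byte 1: 65 ⊕ f3 = 96
byte 2: 72 ⊕ 33 = 41
byte 3: 76 ⊕ cb = bd
byte 4: 65 ⊕ 78 = 1d
byte 5: 72 ⊕ 32 = 40
byte 6: 20 ⊕ 71 = 51
byte 7: 66 ⊕ f3 = 95
byte 8: 6c ⊕ 33 = 5f
byte 9: 61 ⊕ cb = aa
byte 10: 67 ⊕ 78 = 1f
byte 11: 7b ⊕ 32 = 49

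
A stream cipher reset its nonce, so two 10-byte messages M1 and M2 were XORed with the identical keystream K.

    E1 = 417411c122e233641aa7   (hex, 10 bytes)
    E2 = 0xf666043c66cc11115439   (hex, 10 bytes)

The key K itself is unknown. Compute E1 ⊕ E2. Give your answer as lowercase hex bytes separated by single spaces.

E1 ⊕ E2 = (M1 ⊕ K) ⊕ (M2 ⊕ K) = M1 ⊕ M2 — the shared key cancels under XOR.
byte 0: 41 ^ f6 = b7
byte 1: 74 ^ 66 = 12
byte 2: 11 ^ 04 = 15
byte 3: c1 ^ 3c = fd
byte 4: 22 ^ 66 = 44
byte 5: e2 ^ cc = 2e
byte 6: 33 ^ 11 = 22
byte 7: 64 ^ 11 = 75
byte 8: 1a ^ 54 = 4e
byte 9: a7 ^ 39 = 9e

b7 12 15 fd 44 2e 22 75 4e 9e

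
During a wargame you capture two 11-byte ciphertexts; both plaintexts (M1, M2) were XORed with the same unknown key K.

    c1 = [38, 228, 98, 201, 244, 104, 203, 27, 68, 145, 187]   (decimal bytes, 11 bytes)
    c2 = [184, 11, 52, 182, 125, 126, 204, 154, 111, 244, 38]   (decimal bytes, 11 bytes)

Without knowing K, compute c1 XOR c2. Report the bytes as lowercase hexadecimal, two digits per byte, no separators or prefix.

9eef567f891607812b659d

c1 ⊕ c2 = (M1 ⊕ K) ⊕ (M2 ⊕ K) = M1 ⊕ M2 — the shared key cancels under XOR.
byte 0:  38 ⊕ 184 = 158
byte 1: 228 ⊕  11 = 239
byte 2:  98 ⊕  52 =  86
byte 3: 201 ⊕ 182 = 127
byte 4: 244 ⊕ 125 = 137
byte 5: 104 ⊕ 126 =  22
byte 6: 203 ⊕ 204 =   7
byte 7:  27 ⊕ 154 = 129
byte 8:  68 ⊕ 111 =  43
byte 9: 145 ⊕ 244 = 101
byte 10: 187 ⊕  38 = 157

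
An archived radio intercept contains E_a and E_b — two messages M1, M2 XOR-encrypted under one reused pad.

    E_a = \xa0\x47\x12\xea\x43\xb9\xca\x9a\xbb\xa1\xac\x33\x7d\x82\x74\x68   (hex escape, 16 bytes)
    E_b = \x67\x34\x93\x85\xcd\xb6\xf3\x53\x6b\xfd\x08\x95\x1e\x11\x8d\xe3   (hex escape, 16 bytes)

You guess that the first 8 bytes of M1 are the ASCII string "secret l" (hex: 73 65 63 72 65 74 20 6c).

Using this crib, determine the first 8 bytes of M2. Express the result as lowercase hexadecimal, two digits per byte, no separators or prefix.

b416e21deb7b19a5

First, E_a ⊕ E_b = (M1 ⊕ K) ⊕ (M2 ⊕ K) = M1 ⊕ M2, so the key drops out. Then M2 = (M1 ⊕ M2) ⊕ M1 over the first 8 bytes.
byte 0: (a0 ⊕ 67) ⊕ 73 = c7 ⊕ 73 = b4
byte 1: (47 ⊕ 34) ⊕ 65 = 73 ⊕ 65 = 16
byte 2: (12 ⊕ 93) ⊕ 63 = 81 ⊕ 63 = e2
byte 3: (ea ⊕ 85) ⊕ 72 = 6f ⊕ 72 = 1d
byte 4: (43 ⊕ cd) ⊕ 65 = 8e ⊕ 65 = eb
byte 5: (b9 ⊕ b6) ⊕ 74 = 0f ⊕ 74 = 7b
byte 6: (ca ⊕ f3) ⊕ 20 = 39 ⊕ 20 = 19
byte 7: (9a ⊕ 53) ⊕ 6c = c9 ⊕ 6c = a5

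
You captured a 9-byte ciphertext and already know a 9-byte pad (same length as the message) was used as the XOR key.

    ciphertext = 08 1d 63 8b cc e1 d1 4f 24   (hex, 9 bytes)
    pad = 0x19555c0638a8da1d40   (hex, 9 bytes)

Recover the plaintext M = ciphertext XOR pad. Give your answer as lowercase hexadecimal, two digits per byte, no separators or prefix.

11483f8df4490b5264

byte 0: 08 ^ 19 = 11
byte 1: 1d ^ 55 = 48
byte 2: 63 ^ 5c = 3f
byte 3: 8b ^ 06 = 8d
byte 4: cc ^ 38 = f4
byte 5: e1 ^ a8 = 49
byte 6: d1 ^ da = 0b
byte 7: 4f ^ 1d = 52
byte 8: 24 ^ 40 = 64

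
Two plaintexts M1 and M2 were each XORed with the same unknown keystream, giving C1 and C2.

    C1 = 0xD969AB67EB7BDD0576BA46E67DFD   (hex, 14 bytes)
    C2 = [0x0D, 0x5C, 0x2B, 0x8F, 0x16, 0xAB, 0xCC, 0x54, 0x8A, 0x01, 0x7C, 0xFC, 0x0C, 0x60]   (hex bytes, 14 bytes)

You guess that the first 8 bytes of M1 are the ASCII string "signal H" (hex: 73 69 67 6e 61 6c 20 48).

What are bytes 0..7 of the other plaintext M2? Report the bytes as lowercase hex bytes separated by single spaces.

First, C1 ⊕ C2 = (M1 ⊕ K) ⊕ (M2 ⊕ K) = M1 ⊕ M2, so the key drops out. Then M2 = (M1 ⊕ M2) ⊕ M1 over the first 8 bytes.
byte 0: (d9 ⊕ 0d) ⊕ 73 = d4 ⊕ 73 = a7
byte 1: (69 ⊕ 5c) ⊕ 69 = 35 ⊕ 69 = 5c
byte 2: (ab ⊕ 2b) ⊕ 67 = 80 ⊕ 67 = e7
byte 3: (67 ⊕ 8f) ⊕ 6e = e8 ⊕ 6e = 86
byte 4: (eb ⊕ 16) ⊕ 61 = fd ⊕ 61 = 9c
byte 5: (7b ⊕ ab) ⊕ 6c = d0 ⊕ 6c = bc
byte 6: (dd ⊕ cc) ⊕ 20 = 11 ⊕ 20 = 31
byte 7: (05 ⊕ 54) ⊕ 48 = 51 ⊕ 48 = 19

a7 5c e7 86 9c bc 31 19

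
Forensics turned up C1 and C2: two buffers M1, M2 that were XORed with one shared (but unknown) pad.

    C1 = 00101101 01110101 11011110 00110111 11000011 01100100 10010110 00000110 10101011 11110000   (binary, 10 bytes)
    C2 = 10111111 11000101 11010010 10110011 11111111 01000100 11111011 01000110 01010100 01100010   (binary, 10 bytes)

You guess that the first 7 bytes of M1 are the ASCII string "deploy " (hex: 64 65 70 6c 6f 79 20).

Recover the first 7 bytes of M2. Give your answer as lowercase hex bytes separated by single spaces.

f6 d5 7c e8 53 59 4d

First, C1 ⊕ C2 = (M1 ⊕ K) ⊕ (M2 ⊕ K) = M1 ⊕ M2, so the key drops out. Then M2 = (M1 ⊕ M2) ⊕ M1 over the first 7 bytes.
byte 0: (2d XOR bf) XOR 64 = 92 XOR 64 = f6
byte 1: (75 XOR c5) XOR 65 = b0 XOR 65 = d5
byte 2: (de XOR d2) XOR 70 = 0c XOR 70 = 7c
byte 3: (37 XOR b3) XOR 6c = 84 XOR 6c = e8
byte 4: (c3 XOR ff) XOR 6f = 3c XOR 6f = 53
byte 5: (64 XOR 44) XOR 79 = 20 XOR 79 = 59
byte 6: (96 XOR fb) XOR 20 = 6d XOR 20 = 4d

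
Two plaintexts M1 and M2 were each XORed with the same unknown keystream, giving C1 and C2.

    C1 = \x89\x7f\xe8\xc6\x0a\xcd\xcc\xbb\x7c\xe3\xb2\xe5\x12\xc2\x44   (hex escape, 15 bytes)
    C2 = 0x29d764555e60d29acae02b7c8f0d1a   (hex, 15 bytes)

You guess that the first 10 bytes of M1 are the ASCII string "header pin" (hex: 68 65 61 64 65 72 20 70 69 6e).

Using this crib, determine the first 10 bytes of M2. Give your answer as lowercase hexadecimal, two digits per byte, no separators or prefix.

c8cdedf731df3e51df6d

First, C1 ⊕ C2 = (M1 ⊕ K) ⊕ (M2 ⊕ K) = M1 ⊕ M2, so the key drops out. Then M2 = (M1 ⊕ M2) ⊕ M1 over the first 10 bytes.
byte 0: (89 ^ 29) ^ 68 = a0 ^ 68 = c8
byte 1: (7f ^ d7) ^ 65 = a8 ^ 65 = cd
byte 2: (e8 ^ 64) ^ 61 = 8c ^ 61 = ed
byte 3: (c6 ^ 55) ^ 64 = 93 ^ 64 = f7
byte 4: (0a ^ 5e) ^ 65 = 54 ^ 65 = 31
byte 5: (cd ^ 60) ^ 72 = ad ^ 72 = df
byte 6: (cc ^ d2) ^ 20 = 1e ^ 20 = 3e
byte 7: (bb ^ 9a) ^ 70 = 21 ^ 70 = 51
byte 8: (7c ^ ca) ^ 69 = b6 ^ 69 = df
byte 9: (e3 ^ e0) ^ 6e = 03 ^ 6e = 6d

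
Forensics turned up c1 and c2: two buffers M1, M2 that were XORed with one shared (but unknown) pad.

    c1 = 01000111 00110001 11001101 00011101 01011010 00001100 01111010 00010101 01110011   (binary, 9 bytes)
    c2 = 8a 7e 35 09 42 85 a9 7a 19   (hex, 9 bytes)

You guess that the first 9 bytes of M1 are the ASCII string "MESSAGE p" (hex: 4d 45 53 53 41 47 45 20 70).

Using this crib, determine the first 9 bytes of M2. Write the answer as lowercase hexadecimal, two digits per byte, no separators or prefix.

First, c1 ⊕ c2 = (M1 ⊕ K) ⊕ (M2 ⊕ K) = M1 ⊕ M2, so the key drops out. Then M2 = (M1 ⊕ M2) ⊕ M1 over the first 9 bytes.
byte 0: (47 xor 8a) xor 4d = cd xor 4d = 80
byte 1: (31 xor 7e) xor 45 = 4f xor 45 = 0a
byte 2: (cd xor 35) xor 53 = f8 xor 53 = ab
byte 3: (1d xor 09) xor 53 = 14 xor 53 = 47
byte 4: (5a xor 42) xor 41 = 18 xor 41 = 59
byte 5: (0c xor 85) xor 47 = 89 xor 47 = ce
byte 6: (7a xor a9) xor 45 = d3 xor 45 = 96
byte 7: (15 xor 7a) xor 20 = 6f xor 20 = 4f
byte 8: (73 xor 19) xor 70 = 6a xor 70 = 1a

800aab4759ce964f1a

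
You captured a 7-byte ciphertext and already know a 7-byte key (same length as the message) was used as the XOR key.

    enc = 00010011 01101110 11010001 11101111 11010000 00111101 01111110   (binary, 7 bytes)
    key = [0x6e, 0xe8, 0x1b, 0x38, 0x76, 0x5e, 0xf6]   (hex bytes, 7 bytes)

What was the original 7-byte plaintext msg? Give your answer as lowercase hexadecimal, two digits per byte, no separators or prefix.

7d86cad7a66388

byte 0:  19 XOR 110 = 125
byte 1: 110 XOR 232 = 134
byte 2: 209 XOR  27 = 202
byte 3: 239 XOR  56 = 215
byte 4: 208 XOR 118 = 166
byte 5:  61 XOR  94 =  99
byte 6: 126 XOR 246 = 136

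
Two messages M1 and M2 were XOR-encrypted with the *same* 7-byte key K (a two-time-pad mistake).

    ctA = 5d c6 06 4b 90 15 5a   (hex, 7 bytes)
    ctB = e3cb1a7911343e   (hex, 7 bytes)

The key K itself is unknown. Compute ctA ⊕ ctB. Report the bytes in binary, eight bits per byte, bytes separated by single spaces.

10111110 00001101 00011100 00110010 10000001 00100001 01100100

ctA ⊕ ctB = (M1 ⊕ K) ⊕ (M2 ⊕ K) = M1 ⊕ M2 — the shared key cancels under XOR.
01011101 ^ 11100011 = 10111110
11000110 ^ 11001011 = 00001101
00000110 ^ 00011010 = 00011100
01001011 ^ 01111001 = 00110010
10010000 ^ 00010001 = 10000001
00010101 ^ 00110100 = 00100001
01011010 ^ 00111110 = 01100100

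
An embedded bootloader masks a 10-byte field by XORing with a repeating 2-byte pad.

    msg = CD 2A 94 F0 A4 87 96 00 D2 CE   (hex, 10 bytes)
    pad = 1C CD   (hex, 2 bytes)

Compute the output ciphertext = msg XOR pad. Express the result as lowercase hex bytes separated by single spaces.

The 2-byte key repeats, so the effective keystream is 1c cd 1c cd 1c cd 1c cd 1c cd.
byte 0: cd ^ 1c = d1
byte 1: 2a ^ cd = e7
byte 2: 94 ^ 1c = 88
byte 3: f0 ^ cd = 3d
byte 4: a4 ^ 1c = b8
byte 5: 87 ^ cd = 4a
byte 6: 96 ^ 1c = 8a
byte 7: 00 ^ cd = cd
byte 8: d2 ^ 1c = ce
byte 9: ce ^ cd = 03

d1 e7 88 3d b8 4a 8a cd ce 03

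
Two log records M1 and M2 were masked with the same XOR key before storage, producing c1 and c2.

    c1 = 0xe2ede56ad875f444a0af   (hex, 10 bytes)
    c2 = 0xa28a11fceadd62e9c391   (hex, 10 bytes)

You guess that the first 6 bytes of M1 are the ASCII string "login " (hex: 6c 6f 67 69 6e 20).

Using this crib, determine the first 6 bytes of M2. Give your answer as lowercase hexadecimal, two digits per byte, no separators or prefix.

First, c1 ⊕ c2 = (M1 ⊕ K) ⊕ (M2 ⊕ K) = M1 ⊕ M2, so the key drops out. Then M2 = (M1 ⊕ M2) ⊕ M1 over the first 6 bytes.
byte 0: (e2 ^ a2) ^ 6c = 40 ^ 6c = 2c
byte 1: (ed ^ 8a) ^ 6f = 67 ^ 6f = 08
byte 2: (e5 ^ 11) ^ 67 = f4 ^ 67 = 93
byte 3: (6a ^ fc) ^ 69 = 96 ^ 69 = ff
byte 4: (d8 ^ ea) ^ 6e = 32 ^ 6e = 5c
byte 5: (75 ^ dd) ^ 20 = a8 ^ 20 = 88

2c0893ff5c88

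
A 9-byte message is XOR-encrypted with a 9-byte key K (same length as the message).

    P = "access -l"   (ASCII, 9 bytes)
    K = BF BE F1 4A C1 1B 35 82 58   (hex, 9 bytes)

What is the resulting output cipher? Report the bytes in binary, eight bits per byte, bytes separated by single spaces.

61 xor bf = de
63 xor be = dd
63 xor f1 = 92
65 xor 4a = 2f
73 xor c1 = b2
73 xor 1b = 68
20 xor 35 = 15
2d xor 82 = af
6c xor 58 = 34

11011110 11011101 10010010 00101111 10110010 01101000 00010101 10101111 00110100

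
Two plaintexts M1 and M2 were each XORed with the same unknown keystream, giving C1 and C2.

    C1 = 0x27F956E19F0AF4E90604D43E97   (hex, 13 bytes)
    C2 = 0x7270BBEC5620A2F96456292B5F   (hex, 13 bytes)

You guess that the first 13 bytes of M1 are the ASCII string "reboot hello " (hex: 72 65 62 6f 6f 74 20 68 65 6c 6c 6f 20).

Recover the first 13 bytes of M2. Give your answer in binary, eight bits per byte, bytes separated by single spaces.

00100111 11101100 10001111 01100010 10100110 01011110 01110110 01111000 00000111 00111110 10010001 01111010 11101000

First, C1 ⊕ C2 = (M1 ⊕ K) ⊕ (M2 ⊕ K) = M1 ⊕ M2, so the key drops out. Then M2 = (M1 ⊕ M2) ⊕ M1 over the first 13 bytes.
byte 0: (27 ^ 72) ^ 72 = 55 ^ 72 = 27
byte 1: (f9 ^ 70) ^ 65 = 89 ^ 65 = ec
byte 2: (56 ^ bb) ^ 62 = ed ^ 62 = 8f
byte 3: (e1 ^ ec) ^ 6f = 0d ^ 6f = 62
byte 4: (9f ^ 56) ^ 6f = c9 ^ 6f = a6
byte 5: (0a ^ 20) ^ 74 = 2a ^ 74 = 5e
byte 6: (f4 ^ a2) ^ 20 = 56 ^ 20 = 76
byte 7: (e9 ^ f9) ^ 68 = 10 ^ 68 = 78
byte 8: (06 ^ 64) ^ 65 = 62 ^ 65 = 07
byte 9: (04 ^ 56) ^ 6c = 52 ^ 6c = 3e
byte 10: (d4 ^ 29) ^ 6c = fd ^ 6c = 91
byte 11: (3e ^ 2b) ^ 6f = 15 ^ 6f = 7a
byte 12: (97 ^ 5f) ^ 20 = c8 ^ 20 = e8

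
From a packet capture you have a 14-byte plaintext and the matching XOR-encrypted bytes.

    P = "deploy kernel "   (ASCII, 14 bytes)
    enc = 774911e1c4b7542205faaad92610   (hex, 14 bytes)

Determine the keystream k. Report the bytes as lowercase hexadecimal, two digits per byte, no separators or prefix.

Since enc = P ⊕ k, XORing both sides with P gives k = P ⊕ enc.
100 xor 119 =  19
101 xor  73 =  44
112 xor  17 =  97
108 xor 225 = 141
111 xor 196 = 171
121 xor 183 = 206
 32 xor  84 = 116
107 xor  34 =  73
101 xor   5 =  96
114 xor 250 = 136
110 xor 170 = 196
101 xor 217 = 188
108 xor  38 =  74
 32 xor  16 =  48

132c618dabce74496088c4bc4a30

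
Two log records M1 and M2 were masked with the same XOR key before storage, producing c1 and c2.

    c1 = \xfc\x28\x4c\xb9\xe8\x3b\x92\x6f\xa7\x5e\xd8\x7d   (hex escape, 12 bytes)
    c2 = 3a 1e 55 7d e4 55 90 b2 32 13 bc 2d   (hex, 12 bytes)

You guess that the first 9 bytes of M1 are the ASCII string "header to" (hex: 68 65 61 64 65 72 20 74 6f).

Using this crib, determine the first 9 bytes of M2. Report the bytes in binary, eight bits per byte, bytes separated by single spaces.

10101110 01010011 01111000 10100000 01101001 00011100 00100010 10101001 11111010

First, c1 ⊕ c2 = (M1 ⊕ K) ⊕ (M2 ⊕ K) = M1 ⊕ M2, so the key drops out. Then M2 = (M1 ⊕ M2) ⊕ M1 over the first 9 bytes.
byte 0: (fc XOR 3a) XOR 68 = c6 XOR 68 = ae
byte 1: (28 XOR 1e) XOR 65 = 36 XOR 65 = 53
byte 2: (4c XOR 55) XOR 61 = 19 XOR 61 = 78
byte 3: (b9 XOR 7d) XOR 64 = c4 XOR 64 = a0
byte 4: (e8 XOR e4) XOR 65 = 0c XOR 65 = 69
byte 5: (3b XOR 55) XOR 72 = 6e XOR 72 = 1c
byte 6: (92 XOR 90) XOR 20 = 02 XOR 20 = 22
byte 7: (6f XOR b2) XOR 74 = dd XOR 74 = a9
byte 8: (a7 XOR 32) XOR 6f = 95 XOR 6f = fa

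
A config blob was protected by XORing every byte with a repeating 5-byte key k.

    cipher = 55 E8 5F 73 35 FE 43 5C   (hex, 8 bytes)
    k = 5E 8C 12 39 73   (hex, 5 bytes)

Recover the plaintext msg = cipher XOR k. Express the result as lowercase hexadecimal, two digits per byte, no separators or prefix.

0b644d4a46a0cf4e

The 5-byte key repeats, so the effective keystream is 5e 8c 12 39 73 5e 8c 12.
byte 0:  85 XOR  94 =  11
byte 1: 232 XOR 140 = 100
byte 2:  95 XOR  18 =  77
byte 3: 115 XOR  57 =  74
byte 4:  53 XOR 115 =  70
byte 5: 254 XOR  94 = 160
byte 6:  67 XOR 140 = 207
byte 7:  92 XOR  18 =  78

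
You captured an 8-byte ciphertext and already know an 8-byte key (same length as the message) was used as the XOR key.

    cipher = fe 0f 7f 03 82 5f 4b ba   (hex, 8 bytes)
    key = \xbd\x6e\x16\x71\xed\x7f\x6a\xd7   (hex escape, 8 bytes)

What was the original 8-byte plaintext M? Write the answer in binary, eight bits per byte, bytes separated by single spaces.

254 ⊕ 189 =  67
 15 ⊕ 110 =  97
127 ⊕  22 = 105
  3 ⊕ 113 = 114
130 ⊕ 237 = 111
 95 ⊕ 127 =  32
 75 ⊕ 106 =  33
186 ⊕ 215 = 109

01000011 01100001 01101001 01110010 01101111 00100000 00100001 01101101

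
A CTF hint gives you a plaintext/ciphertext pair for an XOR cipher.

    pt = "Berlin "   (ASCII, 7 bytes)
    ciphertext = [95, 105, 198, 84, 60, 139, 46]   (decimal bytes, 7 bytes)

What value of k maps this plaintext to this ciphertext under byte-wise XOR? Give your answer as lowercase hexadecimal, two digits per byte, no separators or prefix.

Since ciphertext = pt ⊕ k, XORing both sides with pt gives k = pt ⊕ ciphertext.
42 ⊕ 5f = 1d
65 ⊕ 69 = 0c
72 ⊕ c6 = b4
6c ⊕ 54 = 38
69 ⊕ 3c = 55
6e ⊕ 8b = e5
20 ⊕ 2e = 0e

1d0cb43855e50e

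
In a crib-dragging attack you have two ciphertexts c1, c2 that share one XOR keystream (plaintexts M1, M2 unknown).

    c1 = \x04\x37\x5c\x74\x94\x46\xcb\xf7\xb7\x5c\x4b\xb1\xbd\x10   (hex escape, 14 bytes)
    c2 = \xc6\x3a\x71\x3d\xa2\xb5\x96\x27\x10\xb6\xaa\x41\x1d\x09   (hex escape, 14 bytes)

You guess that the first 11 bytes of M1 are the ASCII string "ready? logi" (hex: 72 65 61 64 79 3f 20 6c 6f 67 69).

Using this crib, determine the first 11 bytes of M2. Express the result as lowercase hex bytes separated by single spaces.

b0 68 4c 2d 4f cc 7d bc c8 8d 88

First, c1 ⊕ c2 = (M1 ⊕ K) ⊕ (M2 ⊕ K) = M1 ⊕ M2, so the key drops out. Then M2 = (M1 ⊕ M2) ⊕ M1 over the first 11 bytes.
byte 0: (04 XOR c6) XOR 72 = c2 XOR 72 = b0
byte 1: (37 XOR 3a) XOR 65 = 0d XOR 65 = 68
byte 2: (5c XOR 71) XOR 61 = 2d XOR 61 = 4c
byte 3: (74 XOR 3d) XOR 64 = 49 XOR 64 = 2d
byte 4: (94 XOR a2) XOR 79 = 36 XOR 79 = 4f
byte 5: (46 XOR b5) XOR 3f = f3 XOR 3f = cc
byte 6: (cb XOR 96) XOR 20 = 5d XOR 20 = 7d
byte 7: (f7 XOR 27) XOR 6c = d0 XOR 6c = bc
byte 8: (b7 XOR 10) XOR 6f = a7 XOR 6f = c8
byte 9: (5c XOR b6) XOR 67 = ea XOR 67 = 8d
byte 10: (4b XOR aa) XOR 69 = e1 XOR 69 = 88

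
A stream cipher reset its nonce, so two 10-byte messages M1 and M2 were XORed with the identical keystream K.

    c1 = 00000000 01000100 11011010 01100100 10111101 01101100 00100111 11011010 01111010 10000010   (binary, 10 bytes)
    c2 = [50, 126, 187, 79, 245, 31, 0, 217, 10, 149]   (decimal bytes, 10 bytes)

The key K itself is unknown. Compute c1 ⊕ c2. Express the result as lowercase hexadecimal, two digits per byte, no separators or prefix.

323a612b487327037017

c1 ⊕ c2 = (M1 ⊕ K) ⊕ (M2 ⊕ K) = M1 ⊕ M2 — the shared key cancels under XOR.
  0 ⊕  50 =  50
 68 ⊕ 126 =  58
218 ⊕ 187 =  97
100 ⊕  79 =  43
189 ⊕ 245 =  72
108 ⊕  31 = 115
 39 ⊕   0 =  39
218 ⊕ 217 =   3
122 ⊕  10 = 112
130 ⊕ 149 =  23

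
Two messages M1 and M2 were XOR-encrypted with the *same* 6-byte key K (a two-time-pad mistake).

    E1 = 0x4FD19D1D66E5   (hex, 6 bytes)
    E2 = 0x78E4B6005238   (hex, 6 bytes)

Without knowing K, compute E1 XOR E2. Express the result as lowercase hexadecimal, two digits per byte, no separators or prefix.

37352b1d34dd

E1 ⊕ E2 = (M1 ⊕ K) ⊕ (M2 ⊕ K) = M1 ⊕ M2 — the shared key cancels under XOR.
4f ⊕ 78 = 37
d1 ⊕ e4 = 35
9d ⊕ b6 = 2b
1d ⊕ 00 = 1d
66 ⊕ 52 = 34
e5 ⊕ 38 = dd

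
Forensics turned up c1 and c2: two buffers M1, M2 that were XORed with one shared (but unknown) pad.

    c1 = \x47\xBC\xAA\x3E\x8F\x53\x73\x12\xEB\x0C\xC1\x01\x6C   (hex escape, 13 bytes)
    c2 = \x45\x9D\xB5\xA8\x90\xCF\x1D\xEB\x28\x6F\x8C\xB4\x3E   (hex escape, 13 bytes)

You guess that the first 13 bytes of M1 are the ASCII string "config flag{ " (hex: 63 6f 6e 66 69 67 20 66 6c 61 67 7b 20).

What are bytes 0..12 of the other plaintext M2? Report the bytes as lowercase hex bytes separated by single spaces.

First, c1 ⊕ c2 = (M1 ⊕ K) ⊕ (M2 ⊕ K) = M1 ⊕ M2, so the key drops out. Then M2 = (M1 ⊕ M2) ⊕ M1 over the first 13 bytes.
byte 0: (47 xor 45) xor 63 = 02 xor 63 = 61
byte 1: (bc xor 9d) xor 6f = 21 xor 6f = 4e
byte 2: (aa xor b5) xor 6e = 1f xor 6e = 71
byte 3: (3e xor a8) xor 66 = 96 xor 66 = f0
byte 4: (8f xor 90) xor 69 = 1f xor 69 = 76
byte 5: (53 xor cf) xor 67 = 9c xor 67 = fb
byte 6: (73 xor 1d) xor 20 = 6e xor 20 = 4e
byte 7: (12 xor eb) xor 66 = f9 xor 66 = 9f
byte 8: (eb xor 28) xor 6c = c3 xor 6c = af
byte 9: (0c xor 6f) xor 61 = 63 xor 61 = 02
byte 10: (c1 xor 8c) xor 67 = 4d xor 67 = 2a
byte 11: (01 xor b4) xor 7b = b5 xor 7b = ce
byte 12: (6c xor 3e) xor 20 = 52 xor 20 = 72

61 4e 71 f0 76 fb 4e 9f af 02 2a ce 72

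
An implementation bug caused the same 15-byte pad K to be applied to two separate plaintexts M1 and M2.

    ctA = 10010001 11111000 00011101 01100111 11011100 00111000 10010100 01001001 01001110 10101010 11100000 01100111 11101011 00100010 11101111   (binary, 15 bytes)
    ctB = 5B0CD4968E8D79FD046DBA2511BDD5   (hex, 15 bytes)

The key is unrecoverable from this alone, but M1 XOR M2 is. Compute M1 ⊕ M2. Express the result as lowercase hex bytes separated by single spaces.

ctA ⊕ ctB = (M1 ⊕ K) ⊕ (M2 ⊕ K) = M1 ⊕ M2 — the shared key cancels under XOR.
byte 0: 145 XOR  91 = 202
byte 1: 248 XOR  12 = 244
byte 2:  29 XOR 212 = 201
byte 3: 103 XOR 150 = 241
byte 4: 220 XOR 142 =  82
byte 5:  56 XOR 141 = 181
byte 6: 148 XOR 121 = 237
byte 7:  73 XOR 253 = 180
byte 8:  78 XOR   4 =  74
byte 9: 170 XOR 109 = 199
byte 10: 224 XOR 186 =  90
byte 11: 103 XOR  37 =  66
byte 12: 235 XOR  17 = 250
byte 13:  34 XOR 189 = 159
byte 14: 239 XOR 213 =  58

ca f4 c9 f1 52 b5 ed b4 4a c7 5a 42 fa 9f 3a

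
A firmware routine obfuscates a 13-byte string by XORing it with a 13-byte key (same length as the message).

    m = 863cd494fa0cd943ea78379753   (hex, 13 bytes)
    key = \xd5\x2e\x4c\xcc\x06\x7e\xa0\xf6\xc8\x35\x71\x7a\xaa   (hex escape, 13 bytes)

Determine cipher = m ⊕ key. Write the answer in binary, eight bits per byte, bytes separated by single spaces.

01010011 00010010 10011000 01011000 11111100 01110010 01111001 10110101 00100010 01001101 01000110 11101101 11111001

XOR is its own inverse, so applying the key byte-wise gives the result directly.
byte 0: 86 ^ d5 = 53
byte 1: 3c ^ 2e = 12
byte 2: d4 ^ 4c = 98
byte 3: 94 ^ cc = 58
byte 4: fa ^ 06 = fc
byte 5: 0c ^ 7e = 72
byte 6: d9 ^ a0 = 79
byte 7: 43 ^ f6 = b5
byte 8: ea ^ c8 = 22
byte 9: 78 ^ 35 = 4d
byte 10: 37 ^ 71 = 46
byte 11: 97 ^ 7a = ed
byte 12: 53 ^ aa = f9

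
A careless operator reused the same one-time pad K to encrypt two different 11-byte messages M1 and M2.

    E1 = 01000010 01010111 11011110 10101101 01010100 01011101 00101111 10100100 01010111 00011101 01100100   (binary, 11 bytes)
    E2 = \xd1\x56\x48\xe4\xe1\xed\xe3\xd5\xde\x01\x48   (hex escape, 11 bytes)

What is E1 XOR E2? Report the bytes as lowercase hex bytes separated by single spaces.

E1 ⊕ E2 = (M1 ⊕ K) ⊕ (M2 ⊕ K) = M1 ⊕ M2 — the shared key cancels under XOR.
42 XOR d1 = 93
57 XOR 56 = 01
de XOR 48 = 96
ad XOR e4 = 49
54 XOR e1 = b5
5d XOR ed = b0
2f XOR e3 = cc
a4 XOR d5 = 71
57 XOR de = 89
1d XOR 01 = 1c
64 XOR 48 = 2c

93 01 96 49 b5 b0 cc 71 89 1c 2c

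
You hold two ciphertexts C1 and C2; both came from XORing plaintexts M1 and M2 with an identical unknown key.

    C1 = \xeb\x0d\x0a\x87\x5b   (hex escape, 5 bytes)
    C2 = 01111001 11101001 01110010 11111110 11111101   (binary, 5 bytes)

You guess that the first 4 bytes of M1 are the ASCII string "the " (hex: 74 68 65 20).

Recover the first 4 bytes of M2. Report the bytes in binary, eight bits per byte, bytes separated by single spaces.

11100110 10001100 00011101 01011001

First, C1 ⊕ C2 = (M1 ⊕ K) ⊕ (M2 ⊕ K) = M1 ⊕ M2, so the key drops out. Then M2 = (M1 ⊕ M2) ⊕ M1 over the first 4 bytes.
byte 0: (eb xor 79) xor 74 = 92 xor 74 = e6
byte 1: (0d xor e9) xor 68 = e4 xor 68 = 8c
byte 2: (0a xor 72) xor 65 = 78 xor 65 = 1d
byte 3: (87 xor fe) xor 20 = 79 xor 20 = 59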